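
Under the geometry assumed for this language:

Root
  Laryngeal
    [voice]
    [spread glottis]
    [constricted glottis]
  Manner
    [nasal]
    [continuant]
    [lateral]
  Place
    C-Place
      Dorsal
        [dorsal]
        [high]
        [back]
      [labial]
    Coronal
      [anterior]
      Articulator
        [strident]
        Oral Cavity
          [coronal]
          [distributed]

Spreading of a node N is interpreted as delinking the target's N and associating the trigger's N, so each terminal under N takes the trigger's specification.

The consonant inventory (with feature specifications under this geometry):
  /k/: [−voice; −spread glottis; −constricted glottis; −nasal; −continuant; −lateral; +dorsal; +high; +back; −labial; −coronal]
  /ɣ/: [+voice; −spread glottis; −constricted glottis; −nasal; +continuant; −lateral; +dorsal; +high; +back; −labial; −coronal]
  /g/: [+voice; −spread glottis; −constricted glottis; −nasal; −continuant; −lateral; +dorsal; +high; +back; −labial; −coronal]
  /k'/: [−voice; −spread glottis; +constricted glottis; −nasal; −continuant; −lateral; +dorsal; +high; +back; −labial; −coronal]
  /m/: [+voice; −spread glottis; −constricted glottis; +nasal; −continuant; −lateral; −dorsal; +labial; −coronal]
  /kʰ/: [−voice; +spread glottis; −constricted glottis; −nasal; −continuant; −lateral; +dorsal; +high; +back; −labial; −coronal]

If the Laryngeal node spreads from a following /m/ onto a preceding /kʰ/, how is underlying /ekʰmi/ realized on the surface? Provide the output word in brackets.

[egmi]

Laryngeal immediately or transitively dominates [voice], [spread glottis], [constricted glottis].
Spreading Laryngeal from /m/ onto /kʰ/ replaces those values with /m/'s: [+voice], [−spread glottis], [−constricted glottis]. Features outside Laryngeal ([nasal], [continuant], [lateral], …) stay as in /kʰ/.
Among the inventory, only /g/ has exactly this specification, giving the surface form [egmi].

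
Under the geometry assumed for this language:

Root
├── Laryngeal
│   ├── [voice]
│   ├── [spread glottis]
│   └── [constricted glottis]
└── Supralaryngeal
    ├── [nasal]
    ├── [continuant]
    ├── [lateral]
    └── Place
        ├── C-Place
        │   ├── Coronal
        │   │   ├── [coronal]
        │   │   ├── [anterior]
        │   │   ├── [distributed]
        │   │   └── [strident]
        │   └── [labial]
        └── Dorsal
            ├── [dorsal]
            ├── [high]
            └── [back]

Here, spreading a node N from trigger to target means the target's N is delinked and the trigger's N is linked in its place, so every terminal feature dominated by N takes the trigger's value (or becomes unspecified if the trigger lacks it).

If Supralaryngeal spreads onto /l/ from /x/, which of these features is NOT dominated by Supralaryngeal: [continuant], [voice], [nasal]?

Under this geometry, Supralaryngeal contains [nasal], [continuant], [lateral], [coronal], [anterior], [distributed], [strident], [labial], [dorsal], [high], [back].
Of the listed options, [continuant], [nasal] are among these and would be overwritten by spreading Supralaryngeal.
But [voice] is a dependent of Laryngeal, outside Supralaryngeal; it is therefore untouched by the spreading.

[voice]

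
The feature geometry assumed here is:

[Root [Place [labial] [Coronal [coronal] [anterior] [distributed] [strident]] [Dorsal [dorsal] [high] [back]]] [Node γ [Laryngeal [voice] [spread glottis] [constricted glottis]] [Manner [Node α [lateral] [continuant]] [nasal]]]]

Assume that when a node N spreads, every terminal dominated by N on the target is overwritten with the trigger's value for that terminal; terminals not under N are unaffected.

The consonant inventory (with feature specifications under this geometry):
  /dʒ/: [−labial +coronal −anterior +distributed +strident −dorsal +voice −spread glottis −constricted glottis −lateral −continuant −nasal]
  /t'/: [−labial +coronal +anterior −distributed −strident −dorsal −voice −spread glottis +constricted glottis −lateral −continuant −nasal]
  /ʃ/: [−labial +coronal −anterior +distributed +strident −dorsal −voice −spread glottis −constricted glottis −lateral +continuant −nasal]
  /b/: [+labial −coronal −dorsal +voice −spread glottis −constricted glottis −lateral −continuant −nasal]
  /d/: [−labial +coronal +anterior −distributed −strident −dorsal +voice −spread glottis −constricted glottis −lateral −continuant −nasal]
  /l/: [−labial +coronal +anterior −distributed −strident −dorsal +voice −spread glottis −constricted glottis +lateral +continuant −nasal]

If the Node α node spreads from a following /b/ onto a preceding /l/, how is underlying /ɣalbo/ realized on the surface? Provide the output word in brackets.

Terminals under Node α in this geometry: [lateral], [continuant].
Spreading Node α from /b/ onto /l/ replaces those values with /b/'s: [−lateral], [−continuant]. Features outside Node α ([labial], [coronal], [anterior], …) stay as in /l/.
Among the inventory, only /d/ has exactly this specification, giving the surface form [ɣadbo].

[ɣadbo]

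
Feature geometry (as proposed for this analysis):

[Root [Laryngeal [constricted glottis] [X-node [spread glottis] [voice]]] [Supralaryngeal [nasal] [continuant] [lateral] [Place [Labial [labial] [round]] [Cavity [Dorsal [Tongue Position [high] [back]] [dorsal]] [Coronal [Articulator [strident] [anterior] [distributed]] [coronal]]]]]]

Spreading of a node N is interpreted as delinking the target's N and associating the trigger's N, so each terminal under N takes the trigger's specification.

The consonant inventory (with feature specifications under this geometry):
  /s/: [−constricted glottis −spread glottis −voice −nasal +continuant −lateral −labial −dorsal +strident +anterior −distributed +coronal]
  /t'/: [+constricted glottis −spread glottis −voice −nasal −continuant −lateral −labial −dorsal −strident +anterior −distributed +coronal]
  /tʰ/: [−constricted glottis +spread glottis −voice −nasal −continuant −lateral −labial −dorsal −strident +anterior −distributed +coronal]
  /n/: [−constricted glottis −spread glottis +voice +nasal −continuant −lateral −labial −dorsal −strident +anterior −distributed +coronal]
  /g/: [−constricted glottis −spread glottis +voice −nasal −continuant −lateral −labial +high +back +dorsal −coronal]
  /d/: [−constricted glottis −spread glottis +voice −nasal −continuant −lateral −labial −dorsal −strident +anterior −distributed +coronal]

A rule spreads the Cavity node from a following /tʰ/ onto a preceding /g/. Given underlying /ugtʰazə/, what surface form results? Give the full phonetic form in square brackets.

[udtʰazə]

Cavity immediately or transitively dominates [high], [back], [dorsal], [strident], [anterior], [distributed], [coronal].
After delinking /g/'s Cavity and linking /tʰ/'s, the affected terminals become [−dorsal], [−strident], [+anterior], [−distributed], [+coronal]; [constricted glottis], [spread glottis], [voice], … (outside Cavity) are retained from /g/.
This feature bundle is that of [d], so /ugtʰazə/ surfaces as [udtʰazə].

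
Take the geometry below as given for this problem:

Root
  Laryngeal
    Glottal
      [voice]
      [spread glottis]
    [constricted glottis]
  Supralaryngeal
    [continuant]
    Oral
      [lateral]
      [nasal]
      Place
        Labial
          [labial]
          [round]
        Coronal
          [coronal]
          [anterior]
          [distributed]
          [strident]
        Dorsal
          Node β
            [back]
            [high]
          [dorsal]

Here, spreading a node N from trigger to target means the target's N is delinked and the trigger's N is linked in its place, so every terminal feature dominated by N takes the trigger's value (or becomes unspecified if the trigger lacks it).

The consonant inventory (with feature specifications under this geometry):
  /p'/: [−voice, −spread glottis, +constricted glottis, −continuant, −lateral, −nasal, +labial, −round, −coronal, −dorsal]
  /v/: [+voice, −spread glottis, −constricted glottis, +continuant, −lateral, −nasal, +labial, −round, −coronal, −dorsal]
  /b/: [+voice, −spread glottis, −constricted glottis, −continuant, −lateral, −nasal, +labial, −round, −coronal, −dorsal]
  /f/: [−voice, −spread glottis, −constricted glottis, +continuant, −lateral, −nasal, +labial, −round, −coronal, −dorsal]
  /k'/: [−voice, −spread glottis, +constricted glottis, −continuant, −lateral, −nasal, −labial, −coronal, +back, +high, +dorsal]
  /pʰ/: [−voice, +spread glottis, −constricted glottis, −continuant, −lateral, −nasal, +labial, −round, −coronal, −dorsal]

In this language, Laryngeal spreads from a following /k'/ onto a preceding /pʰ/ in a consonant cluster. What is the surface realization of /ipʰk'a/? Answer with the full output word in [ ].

[ip'k'a]

The Laryngeal node dominates the terminals [voice], [spread glottis], [constricted glottis].
Spreading Laryngeal from /k'/ onto /pʰ/ replaces those values with /k'/'s: [−voice], [−spread glottis], [+constricted glottis]. Features outside Laryngeal ([continuant], [lateral], [nasal], …) stay as in /pʰ/.
Among the inventory, only /p'/ has exactly this specification, giving the surface form [ip'k'a].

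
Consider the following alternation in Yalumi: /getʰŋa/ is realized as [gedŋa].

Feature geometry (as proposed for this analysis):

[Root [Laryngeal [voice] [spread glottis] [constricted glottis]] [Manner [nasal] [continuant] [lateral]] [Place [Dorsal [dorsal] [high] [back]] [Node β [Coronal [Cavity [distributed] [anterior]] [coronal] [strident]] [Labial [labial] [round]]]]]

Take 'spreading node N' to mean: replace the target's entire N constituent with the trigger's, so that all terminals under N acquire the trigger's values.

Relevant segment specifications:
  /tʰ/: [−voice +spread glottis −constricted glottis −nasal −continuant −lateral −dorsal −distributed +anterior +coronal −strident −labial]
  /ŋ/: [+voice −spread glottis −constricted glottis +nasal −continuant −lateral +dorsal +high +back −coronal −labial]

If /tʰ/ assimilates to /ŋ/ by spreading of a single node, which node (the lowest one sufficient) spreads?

Comparing /tʰ/ with its surface form [d], the features that change are [voice], [spread glottis].
Tracing each changed feature up the tree, the paths first meet at Laryngeal; any lower node misses at least one of them.
Delinking /tʰ/'s Laryngeal and associating /ŋ/'s Laryngeal gives precisely the feature bundle of [d].
Had Root spread, [nasal], [dorsal] would have taken /ŋ/'s values; they stay as in /tʰ/, confirming the spreading constituent is exactly Laryngeal.

Laryngeal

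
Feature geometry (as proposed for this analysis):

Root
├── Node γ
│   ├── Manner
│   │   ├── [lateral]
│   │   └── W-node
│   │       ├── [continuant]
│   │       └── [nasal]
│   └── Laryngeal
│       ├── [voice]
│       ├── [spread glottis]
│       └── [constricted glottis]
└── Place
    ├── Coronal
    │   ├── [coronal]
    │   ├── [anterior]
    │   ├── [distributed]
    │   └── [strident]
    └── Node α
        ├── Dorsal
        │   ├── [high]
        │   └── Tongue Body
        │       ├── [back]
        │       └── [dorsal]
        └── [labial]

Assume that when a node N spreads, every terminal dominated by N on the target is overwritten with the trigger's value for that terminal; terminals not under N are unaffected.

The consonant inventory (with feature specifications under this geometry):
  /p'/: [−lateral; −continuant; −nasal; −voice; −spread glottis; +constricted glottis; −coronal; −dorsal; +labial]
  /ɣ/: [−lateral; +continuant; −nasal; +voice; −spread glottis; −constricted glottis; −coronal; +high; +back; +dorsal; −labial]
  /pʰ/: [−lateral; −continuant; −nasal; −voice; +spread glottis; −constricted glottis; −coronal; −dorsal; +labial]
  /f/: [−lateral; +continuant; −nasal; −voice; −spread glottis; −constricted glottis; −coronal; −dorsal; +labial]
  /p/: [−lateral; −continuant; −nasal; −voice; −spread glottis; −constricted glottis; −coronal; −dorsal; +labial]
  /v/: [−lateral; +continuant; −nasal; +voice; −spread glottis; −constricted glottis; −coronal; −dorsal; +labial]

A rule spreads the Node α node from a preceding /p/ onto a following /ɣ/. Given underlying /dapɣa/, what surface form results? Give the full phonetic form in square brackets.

Node α immediately or transitively dominates [high], [back], [dorsal], [labial].
After delinking /ɣ/'s Node α and linking /p/'s, the affected terminals become [−dorsal], [+labial]; [lateral], [continuant], [nasal], … (outside Node α) are retained from /ɣ/.
Among the inventory, only /v/ has exactly this specification, giving the surface form [dapva].

[dapva]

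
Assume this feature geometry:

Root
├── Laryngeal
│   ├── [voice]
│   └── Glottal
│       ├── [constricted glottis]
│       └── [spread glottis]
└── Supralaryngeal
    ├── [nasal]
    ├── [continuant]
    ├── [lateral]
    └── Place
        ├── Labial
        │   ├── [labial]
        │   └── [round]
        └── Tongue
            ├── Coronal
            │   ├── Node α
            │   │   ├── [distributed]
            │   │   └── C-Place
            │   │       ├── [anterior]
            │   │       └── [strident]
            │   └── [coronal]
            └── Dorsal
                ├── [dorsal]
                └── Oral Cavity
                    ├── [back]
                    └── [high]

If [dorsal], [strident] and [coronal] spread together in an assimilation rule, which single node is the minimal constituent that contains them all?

[dorsal]: Root → Supralaryngeal → Place → Tongue → Dorsal → [dorsal].
[strident] lies under C-Place (below Supralaryngeal).
[coronal] lies under Coronal (below Supralaryngeal).
The lowest node appearing on every path is Tongue; each proper daughter of Tongue fails to dominate at least one of the listed features.

Tongue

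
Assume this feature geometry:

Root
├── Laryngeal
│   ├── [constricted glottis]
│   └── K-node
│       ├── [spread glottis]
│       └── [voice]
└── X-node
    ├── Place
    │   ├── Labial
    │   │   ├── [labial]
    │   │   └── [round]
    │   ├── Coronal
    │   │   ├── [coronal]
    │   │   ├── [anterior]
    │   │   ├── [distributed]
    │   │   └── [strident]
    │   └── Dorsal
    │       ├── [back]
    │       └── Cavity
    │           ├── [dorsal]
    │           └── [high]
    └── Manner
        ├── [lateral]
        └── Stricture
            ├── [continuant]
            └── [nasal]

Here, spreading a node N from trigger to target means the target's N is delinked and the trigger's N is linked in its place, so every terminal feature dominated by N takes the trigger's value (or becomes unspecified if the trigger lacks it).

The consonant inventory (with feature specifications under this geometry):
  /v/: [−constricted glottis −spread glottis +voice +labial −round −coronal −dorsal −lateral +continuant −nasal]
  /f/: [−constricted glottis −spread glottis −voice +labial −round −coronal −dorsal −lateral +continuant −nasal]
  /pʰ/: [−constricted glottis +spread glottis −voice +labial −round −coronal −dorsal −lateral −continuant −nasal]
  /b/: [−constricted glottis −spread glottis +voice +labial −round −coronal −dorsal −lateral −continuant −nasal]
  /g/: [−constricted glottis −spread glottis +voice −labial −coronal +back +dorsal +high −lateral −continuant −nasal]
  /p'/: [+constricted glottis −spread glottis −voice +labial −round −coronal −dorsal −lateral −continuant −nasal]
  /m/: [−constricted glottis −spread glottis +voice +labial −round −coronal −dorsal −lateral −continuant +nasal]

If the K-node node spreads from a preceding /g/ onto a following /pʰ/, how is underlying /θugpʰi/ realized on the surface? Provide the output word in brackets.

The K-node node dominates the terminals [spread glottis], [voice].
The target acquires /g/'s values for everything under K-node — [−spread glottis], [+voice] — while keeping its own [constricted glottis], [labial], [round], ….
This feature bundle is that of [b], so /θugpʰi/ surfaces as [θugbi].

[θugbi]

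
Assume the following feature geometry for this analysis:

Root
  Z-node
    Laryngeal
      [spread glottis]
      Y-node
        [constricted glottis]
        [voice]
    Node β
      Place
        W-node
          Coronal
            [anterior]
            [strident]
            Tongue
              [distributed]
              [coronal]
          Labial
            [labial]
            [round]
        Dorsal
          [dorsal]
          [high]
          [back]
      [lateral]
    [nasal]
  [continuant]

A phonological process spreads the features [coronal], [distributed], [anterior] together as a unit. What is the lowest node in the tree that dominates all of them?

[coronal] lies under Tongue (below Z-node).
[distributed] lies under Tongue (below Z-node).
[anterior] lies under Coronal (below Z-node).
The listed terminals split across distinct daughters of Coronal, so Coronal itself is the smallest node containing them all.

Coronal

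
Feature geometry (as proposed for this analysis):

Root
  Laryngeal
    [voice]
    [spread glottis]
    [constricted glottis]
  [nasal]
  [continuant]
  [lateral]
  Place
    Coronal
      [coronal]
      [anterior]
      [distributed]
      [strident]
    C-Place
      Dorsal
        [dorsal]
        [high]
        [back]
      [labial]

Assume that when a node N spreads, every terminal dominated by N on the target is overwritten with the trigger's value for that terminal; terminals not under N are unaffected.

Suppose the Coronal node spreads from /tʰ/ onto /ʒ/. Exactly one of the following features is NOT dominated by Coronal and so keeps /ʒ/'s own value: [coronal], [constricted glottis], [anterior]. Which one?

Under this geometry, Coronal contains [coronal], [anterior], [distributed], [strident].
[anterior], [coronal] all lie under Coronal, so they are overwritten when Coronal spreads.
[constricted glottis] is not within the Coronal subtree (it hangs from Laryngeal), so /ʒ/'s [constricted glottis] value survives.

[constricted glottis]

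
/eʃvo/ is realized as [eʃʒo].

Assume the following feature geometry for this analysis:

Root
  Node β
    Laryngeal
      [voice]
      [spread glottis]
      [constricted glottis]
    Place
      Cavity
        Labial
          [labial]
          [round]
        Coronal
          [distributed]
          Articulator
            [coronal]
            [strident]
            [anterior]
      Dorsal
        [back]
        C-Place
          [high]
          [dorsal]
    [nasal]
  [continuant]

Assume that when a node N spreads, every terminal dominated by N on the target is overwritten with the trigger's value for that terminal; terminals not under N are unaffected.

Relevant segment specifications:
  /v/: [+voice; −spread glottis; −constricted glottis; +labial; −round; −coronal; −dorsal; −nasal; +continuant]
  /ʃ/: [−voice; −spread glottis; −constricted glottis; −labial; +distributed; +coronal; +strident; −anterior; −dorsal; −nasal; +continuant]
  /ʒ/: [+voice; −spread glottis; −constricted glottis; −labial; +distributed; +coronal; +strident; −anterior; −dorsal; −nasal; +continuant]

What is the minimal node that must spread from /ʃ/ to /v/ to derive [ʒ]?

The alternation /v/ → [ʒ] changes [labial], [round], [coronal], [anterior], [distributed], [strident] and nothing else.
These terminals are all dominated by Cavity, and no proper subconstituent of Cavity covers them all; Cavity is their lowest common ancestor.
If Cavity spreads, every terminal under it takes /ʃ/'s value, producing [ʒ] as observed.
[voice] stays as in /v/ although /ʃ/ differs there, so no node dominating it spread; among the remaining candidates Cavity is the lowest that derives the output.

Cavity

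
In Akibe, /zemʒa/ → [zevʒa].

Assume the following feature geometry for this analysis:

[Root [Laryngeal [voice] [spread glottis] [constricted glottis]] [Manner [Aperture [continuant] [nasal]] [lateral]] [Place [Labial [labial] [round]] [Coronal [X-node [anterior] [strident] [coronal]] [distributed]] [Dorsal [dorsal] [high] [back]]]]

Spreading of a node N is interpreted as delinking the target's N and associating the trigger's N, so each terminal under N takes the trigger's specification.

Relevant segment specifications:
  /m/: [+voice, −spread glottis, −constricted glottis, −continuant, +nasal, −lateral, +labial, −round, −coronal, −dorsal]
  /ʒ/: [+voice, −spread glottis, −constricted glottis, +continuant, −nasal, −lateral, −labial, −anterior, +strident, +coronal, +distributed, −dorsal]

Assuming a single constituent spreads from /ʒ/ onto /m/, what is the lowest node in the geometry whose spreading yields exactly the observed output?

Aperture

Feature comparison: [nasal], [continuant] differ between /m/ and [v]; the remaining terminals match.
Tracing each changed feature up the tree, the paths first meet at Aperture; any lower node misses at least one of them.
Delinking /m/'s Aperture and associating /ʒ/'s Aperture gives precisely the feature bundle of [v].
[labial], [coronal] stay as in /m/ although /ʒ/ differs there, so no node dominating them spread; among the remaining candidates Aperture is the lowest that derives the output.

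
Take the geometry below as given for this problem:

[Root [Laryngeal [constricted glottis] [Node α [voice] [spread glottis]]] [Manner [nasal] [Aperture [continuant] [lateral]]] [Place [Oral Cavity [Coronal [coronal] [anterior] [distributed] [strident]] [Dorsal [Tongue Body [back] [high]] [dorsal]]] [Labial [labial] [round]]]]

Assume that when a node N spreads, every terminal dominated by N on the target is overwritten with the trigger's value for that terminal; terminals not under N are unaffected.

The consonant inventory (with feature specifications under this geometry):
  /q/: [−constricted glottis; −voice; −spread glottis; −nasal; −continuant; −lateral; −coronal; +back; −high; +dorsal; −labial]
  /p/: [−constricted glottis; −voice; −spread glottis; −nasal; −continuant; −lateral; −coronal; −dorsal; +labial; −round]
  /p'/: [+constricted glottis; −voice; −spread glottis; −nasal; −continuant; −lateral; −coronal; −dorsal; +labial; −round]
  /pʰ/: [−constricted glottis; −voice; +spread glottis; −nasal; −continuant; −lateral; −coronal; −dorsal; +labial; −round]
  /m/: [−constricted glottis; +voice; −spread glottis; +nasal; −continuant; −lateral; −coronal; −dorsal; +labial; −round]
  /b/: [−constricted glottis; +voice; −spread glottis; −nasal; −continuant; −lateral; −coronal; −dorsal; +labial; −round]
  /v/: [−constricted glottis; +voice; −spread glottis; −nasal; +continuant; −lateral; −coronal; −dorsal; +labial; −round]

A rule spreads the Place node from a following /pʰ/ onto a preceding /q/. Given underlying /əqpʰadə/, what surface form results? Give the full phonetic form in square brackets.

[əppʰadə]

Place immediately or transitively dominates [coronal], [anterior], [distributed], [strident], [back], [high], [dorsal], [labial], [round].
After delinking /q/'s Place and linking /pʰ/'s, the affected terminals become [−coronal], [−dorsal], [+labial], [−round]; [constricted glottis], [voice], [spread glottis], … (outside Place) are retained from /q/.
This feature bundle is that of [p], so /əqpʰadə/ surfaces as [əppʰadə].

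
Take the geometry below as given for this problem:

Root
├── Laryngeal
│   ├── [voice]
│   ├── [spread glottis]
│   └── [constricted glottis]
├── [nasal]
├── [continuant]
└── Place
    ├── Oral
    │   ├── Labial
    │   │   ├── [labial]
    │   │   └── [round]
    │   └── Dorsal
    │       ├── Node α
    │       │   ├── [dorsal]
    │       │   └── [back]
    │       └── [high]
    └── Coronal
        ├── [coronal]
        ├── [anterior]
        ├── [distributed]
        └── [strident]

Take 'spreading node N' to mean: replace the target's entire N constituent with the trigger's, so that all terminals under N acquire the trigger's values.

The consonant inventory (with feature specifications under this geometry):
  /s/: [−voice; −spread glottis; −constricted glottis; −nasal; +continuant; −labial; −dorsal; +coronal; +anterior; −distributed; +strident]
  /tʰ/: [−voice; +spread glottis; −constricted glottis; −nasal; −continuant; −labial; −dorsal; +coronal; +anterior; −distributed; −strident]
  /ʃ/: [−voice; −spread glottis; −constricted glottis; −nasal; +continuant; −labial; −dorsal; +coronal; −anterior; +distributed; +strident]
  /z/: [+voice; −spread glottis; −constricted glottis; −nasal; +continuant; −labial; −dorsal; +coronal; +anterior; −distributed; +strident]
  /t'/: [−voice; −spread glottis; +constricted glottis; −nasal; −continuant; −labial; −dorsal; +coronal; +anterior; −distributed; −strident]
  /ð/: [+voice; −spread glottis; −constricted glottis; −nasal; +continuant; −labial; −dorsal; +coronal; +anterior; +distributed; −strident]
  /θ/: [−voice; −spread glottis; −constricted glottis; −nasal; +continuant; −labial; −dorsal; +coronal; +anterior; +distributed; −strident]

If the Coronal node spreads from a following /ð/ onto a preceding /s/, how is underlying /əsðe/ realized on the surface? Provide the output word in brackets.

[əθðe]

The Coronal node dominates the terminals [coronal], [anterior], [distributed], [strident].
After delinking /s/'s Coronal and linking /ð/'s, the affected terminals become [+coronal], [+anterior], [+distributed], [−strident]; [voice], [spread glottis], [constricted glottis], … (outside Coronal) are retained from /s/.
Among the inventory, only /θ/ has exactly this specification, giving the surface form [əθðe].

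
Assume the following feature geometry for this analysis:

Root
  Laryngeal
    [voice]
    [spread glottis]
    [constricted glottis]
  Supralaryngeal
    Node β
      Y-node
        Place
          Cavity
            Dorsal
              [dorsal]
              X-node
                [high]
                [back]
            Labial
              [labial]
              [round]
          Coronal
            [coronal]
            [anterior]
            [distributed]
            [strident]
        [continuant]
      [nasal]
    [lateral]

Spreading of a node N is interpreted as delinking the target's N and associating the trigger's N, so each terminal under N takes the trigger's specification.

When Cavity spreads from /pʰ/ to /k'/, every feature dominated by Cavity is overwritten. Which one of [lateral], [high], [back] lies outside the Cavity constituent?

Under this geometry, Cavity contains [dorsal], [high], [back], [labial], [round].
Of the listed options, [back], [high] are among these and would be overwritten by spreading Cavity.
[lateral] attaches under Supralaryngeal, not under Cavity, so /k'/ retains its own value for [lateral].

[lateral]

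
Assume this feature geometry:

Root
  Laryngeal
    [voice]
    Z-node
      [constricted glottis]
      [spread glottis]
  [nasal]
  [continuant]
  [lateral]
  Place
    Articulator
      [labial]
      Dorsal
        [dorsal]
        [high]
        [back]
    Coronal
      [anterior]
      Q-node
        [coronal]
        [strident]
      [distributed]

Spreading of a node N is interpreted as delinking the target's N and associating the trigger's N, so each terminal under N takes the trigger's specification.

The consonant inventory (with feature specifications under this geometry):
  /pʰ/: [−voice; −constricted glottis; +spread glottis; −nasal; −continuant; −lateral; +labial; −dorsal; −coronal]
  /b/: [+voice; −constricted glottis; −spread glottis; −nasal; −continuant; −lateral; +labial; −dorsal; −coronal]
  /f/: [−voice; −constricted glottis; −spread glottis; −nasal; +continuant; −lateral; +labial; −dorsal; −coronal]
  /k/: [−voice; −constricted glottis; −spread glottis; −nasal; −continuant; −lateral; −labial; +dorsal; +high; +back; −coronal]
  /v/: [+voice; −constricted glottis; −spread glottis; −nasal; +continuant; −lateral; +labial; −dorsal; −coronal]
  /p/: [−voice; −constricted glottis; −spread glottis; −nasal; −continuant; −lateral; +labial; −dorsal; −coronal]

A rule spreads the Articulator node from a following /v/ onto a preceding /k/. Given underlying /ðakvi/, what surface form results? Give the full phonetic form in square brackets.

[ðapvi]

Terminals under Articulator in this geometry: [labial], [dorsal], [high], [back].
Spreading Articulator from /v/ onto /k/ replaces those values with /v/'s: [+labial], [−dorsal]. Features outside Articulator ([voice], [constricted glottis], [spread glottis], …) stay as in /k/.
Among the inventory, only /p/ has exactly this specification, giving the surface form [ðapvi].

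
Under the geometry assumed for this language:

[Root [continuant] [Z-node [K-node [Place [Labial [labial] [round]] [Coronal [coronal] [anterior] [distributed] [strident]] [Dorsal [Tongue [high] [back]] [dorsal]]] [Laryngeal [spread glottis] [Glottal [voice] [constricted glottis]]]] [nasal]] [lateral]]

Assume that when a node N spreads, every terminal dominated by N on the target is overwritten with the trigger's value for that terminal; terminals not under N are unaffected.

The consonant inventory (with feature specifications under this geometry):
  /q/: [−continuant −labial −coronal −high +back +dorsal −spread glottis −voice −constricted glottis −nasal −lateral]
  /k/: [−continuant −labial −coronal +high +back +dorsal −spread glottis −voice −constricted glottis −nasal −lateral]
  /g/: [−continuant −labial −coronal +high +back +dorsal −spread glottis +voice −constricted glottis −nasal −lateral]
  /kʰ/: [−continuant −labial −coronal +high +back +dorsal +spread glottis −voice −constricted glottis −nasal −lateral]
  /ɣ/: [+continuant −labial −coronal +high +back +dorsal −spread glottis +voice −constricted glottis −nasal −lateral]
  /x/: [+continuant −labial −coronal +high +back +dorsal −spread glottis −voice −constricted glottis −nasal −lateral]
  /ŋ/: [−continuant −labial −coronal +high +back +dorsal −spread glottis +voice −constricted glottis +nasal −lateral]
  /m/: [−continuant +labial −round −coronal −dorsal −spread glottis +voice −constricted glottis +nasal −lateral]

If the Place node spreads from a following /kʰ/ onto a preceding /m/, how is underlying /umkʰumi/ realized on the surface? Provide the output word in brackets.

The Place node dominates the terminals [labial], [round], [coronal], [anterior], [distributed], [strident], [high], [back], [dorsal].
After delinking /m/'s Place and linking /kʰ/'s, the affected terminals become [−labial], [−coronal], [+high], [+back], [+dorsal]; [continuant], [spread glottis], [voice], … (outside Place) are retained from /m/.
Among the inventory, only /ŋ/ has exactly this specification, giving the surface form [uŋkʰumi].

[uŋkʰumi]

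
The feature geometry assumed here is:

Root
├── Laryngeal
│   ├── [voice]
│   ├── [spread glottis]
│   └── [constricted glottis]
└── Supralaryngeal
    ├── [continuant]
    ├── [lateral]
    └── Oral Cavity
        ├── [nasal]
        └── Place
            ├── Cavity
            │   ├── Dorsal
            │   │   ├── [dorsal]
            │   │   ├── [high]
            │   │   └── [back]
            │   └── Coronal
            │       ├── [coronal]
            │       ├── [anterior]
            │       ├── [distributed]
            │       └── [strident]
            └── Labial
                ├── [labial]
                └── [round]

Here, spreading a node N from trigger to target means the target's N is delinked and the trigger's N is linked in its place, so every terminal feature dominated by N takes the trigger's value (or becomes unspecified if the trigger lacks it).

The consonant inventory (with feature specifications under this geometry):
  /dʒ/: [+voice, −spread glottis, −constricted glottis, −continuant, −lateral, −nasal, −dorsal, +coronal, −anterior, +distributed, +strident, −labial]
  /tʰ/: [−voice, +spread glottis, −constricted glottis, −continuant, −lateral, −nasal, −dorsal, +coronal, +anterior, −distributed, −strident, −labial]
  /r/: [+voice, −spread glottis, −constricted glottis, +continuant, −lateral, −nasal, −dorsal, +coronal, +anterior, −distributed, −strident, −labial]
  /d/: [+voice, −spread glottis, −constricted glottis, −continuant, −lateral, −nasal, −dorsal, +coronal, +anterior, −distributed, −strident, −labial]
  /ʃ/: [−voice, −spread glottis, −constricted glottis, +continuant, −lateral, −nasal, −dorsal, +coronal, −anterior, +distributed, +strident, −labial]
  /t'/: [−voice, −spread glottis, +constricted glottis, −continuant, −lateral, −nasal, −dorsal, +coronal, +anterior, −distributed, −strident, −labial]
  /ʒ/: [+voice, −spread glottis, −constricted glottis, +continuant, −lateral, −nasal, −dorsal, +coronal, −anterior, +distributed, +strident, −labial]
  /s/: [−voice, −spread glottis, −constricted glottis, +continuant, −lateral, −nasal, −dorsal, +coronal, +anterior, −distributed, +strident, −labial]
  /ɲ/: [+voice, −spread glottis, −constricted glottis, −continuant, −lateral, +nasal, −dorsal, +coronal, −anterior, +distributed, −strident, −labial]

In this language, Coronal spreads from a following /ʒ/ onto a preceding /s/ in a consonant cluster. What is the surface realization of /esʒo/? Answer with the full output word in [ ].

Coronal immediately or transitively dominates [coronal], [anterior], [distributed], [strident].
Spreading Coronal from /ʒ/ onto /s/ replaces those values with /ʒ/'s: [+coronal], [−anterior], [+distributed], [+strident]. Features outside Coronal ([voice], [spread glottis], [constricted glottis], …) stay as in /s/.
Among the inventory, only /ʃ/ has exactly this specification, giving the surface form [eʃʒo].

[eʃʒo]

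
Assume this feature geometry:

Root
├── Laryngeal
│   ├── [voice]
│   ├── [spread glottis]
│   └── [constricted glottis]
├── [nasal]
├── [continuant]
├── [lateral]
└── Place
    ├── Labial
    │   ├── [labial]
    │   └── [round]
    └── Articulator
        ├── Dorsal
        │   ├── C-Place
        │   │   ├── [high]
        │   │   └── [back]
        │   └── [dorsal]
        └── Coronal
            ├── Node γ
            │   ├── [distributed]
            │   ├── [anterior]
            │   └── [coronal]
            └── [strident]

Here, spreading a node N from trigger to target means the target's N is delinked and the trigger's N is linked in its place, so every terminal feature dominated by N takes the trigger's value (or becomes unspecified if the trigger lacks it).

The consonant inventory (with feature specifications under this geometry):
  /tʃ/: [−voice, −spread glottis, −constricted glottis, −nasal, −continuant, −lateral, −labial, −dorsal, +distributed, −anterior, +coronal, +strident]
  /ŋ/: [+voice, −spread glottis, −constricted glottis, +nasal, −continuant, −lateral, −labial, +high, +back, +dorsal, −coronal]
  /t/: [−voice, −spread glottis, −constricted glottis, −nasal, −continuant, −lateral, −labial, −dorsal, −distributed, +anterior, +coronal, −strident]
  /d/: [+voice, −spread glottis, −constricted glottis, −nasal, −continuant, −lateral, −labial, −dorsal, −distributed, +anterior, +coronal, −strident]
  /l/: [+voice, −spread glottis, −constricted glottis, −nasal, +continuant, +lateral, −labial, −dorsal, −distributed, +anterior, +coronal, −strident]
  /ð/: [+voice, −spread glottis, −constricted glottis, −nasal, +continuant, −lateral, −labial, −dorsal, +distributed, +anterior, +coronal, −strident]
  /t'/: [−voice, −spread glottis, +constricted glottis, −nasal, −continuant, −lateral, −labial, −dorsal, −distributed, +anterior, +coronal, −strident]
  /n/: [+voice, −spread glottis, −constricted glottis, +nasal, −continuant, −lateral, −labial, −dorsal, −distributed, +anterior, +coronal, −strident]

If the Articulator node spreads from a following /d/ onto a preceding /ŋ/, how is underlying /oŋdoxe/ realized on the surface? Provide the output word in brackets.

The Articulator node dominates the terminals [high], [back], [dorsal], [distributed], [anterior], [coronal], [strident].
Spreading Articulator from /d/ onto /ŋ/ replaces those values with /d/'s: [−dorsal], [−distributed], [+anterior], [+coronal], [−strident]. Features outside Articulator ([voice], [spread glottis], [constricted glottis], …) stay as in /ŋ/.
Among the inventory, only /n/ has exactly this specification, giving the surface form [ondoxe].

[ondoxe]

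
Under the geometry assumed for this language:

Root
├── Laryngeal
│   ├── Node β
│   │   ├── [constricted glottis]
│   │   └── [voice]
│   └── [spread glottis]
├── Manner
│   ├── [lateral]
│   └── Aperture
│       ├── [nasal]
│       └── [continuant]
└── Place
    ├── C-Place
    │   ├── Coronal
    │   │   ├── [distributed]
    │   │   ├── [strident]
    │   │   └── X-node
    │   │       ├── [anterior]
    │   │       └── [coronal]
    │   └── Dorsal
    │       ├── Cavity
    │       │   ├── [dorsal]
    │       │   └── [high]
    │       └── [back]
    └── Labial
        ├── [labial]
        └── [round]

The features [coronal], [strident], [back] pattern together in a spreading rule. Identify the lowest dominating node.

C-Place

[coronal] is immediately dominated by X-node.
[strident] is immediately dominated by Coronal.
[back] is immediately dominated by Dorsal.
These paths first converge at C-Place; no daughter of C-Place dominates all 3 features, so C-Place is the minimal constituent.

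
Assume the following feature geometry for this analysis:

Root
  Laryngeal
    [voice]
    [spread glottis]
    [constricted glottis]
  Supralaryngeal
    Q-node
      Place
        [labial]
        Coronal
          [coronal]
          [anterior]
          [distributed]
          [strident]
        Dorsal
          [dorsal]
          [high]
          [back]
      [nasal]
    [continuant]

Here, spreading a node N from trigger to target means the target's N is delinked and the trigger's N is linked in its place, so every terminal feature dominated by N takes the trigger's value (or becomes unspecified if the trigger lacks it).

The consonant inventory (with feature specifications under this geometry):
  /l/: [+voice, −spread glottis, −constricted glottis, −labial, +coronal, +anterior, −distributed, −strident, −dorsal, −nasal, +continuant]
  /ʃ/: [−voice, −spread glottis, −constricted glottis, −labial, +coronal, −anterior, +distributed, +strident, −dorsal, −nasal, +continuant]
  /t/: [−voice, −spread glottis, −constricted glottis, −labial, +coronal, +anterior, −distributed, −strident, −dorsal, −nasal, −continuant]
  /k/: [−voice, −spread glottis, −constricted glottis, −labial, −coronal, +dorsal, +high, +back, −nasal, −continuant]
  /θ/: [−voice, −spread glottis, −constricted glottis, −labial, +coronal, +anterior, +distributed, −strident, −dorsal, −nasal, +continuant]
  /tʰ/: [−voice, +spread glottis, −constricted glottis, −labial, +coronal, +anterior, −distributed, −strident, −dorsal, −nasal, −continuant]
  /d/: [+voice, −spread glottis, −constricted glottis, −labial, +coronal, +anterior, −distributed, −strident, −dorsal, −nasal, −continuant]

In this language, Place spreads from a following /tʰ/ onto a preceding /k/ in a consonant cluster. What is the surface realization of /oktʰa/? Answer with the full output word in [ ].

The Place node dominates the terminals [labial], [coronal], [anterior], [distributed], [strident], [dorsal], [high], [back].
The target acquires /tʰ/'s values for everything under Place — [−labial], [+coronal], [+anterior], [−distributed], [−strident], [−dorsal] — while keeping its own [voice], [spread glottis], [constricted glottis], ….
Among the inventory, only /t/ has exactly this specification, giving the surface form [ottʰa].

[ottʰa]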